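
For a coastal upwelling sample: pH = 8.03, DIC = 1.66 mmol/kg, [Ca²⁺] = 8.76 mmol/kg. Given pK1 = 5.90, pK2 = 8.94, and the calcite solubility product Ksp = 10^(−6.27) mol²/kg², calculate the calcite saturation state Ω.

α₂ = 1 / (1 + [H⁺]/K2 + [H⁺]²/(K1K2)) = 1 / (1 + 10^+0.91 + 10^-1.22)
   = 1 / (1 + 8.1283 + 0.060256) = 1/9.1886 = 0.1088
[CO3²⁻] = α₂ × DIC = 0.1088 × 1.66 = 0.1807 mmol/kg
Ksp = 10^(−6.27) = 5.370×10^-7
Ω = [Ca²⁺][CO3²⁻]/Ksp = (8.76×10^-3)(1.807×10^-4) / 5.370×10^-7 = 2.95

Ω = 2.95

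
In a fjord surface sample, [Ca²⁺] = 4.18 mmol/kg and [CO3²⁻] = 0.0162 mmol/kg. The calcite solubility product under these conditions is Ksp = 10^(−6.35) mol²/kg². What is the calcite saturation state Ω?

Ω = 0.152

Ksp = 10^(−6.35) = 4.467×10^-7
Ω = [Ca²⁺][CO3²⁻]/Ksp = (4.18×10^-3)(0.0162×10^-3) / 4.467×10^-7 = 0.152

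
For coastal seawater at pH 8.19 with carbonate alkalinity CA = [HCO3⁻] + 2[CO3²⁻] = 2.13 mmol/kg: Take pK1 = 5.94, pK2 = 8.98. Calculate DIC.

CA = [HCO3⁻] + 2[CO3²⁻] = (α₁ + 2α₂)·DIC
At pH 8.19: [H⁺]/K1 = 10^-2.25 = 0.0056234, K2/[H⁺] = 10^-0.79 = 0.16218
α₁ = 1/(1 + 0.0056234 + 0.16218) = 1/1.1678 = 0.8563; α₂ = α₁·K2/[H⁺] = 0.1389
α₁ + 2α₂ = 1.1341
DIC = CA / (α₁ + 2α₂) = 2.13 / 1.1341 = 1.88 mmol/kg

DIC = 1.88 mmol/kg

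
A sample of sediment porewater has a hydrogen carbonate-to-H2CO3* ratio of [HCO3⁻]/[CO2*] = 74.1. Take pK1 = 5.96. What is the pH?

From K1 = [H⁺][HCO3⁻]/[CO2*]:  pH = pK1 + log₁₀([HCO3⁻]/[CO2*])
log₁₀(74.1) = +1.870
pH = 5.96 + (+1.870) = 7.83

pH = 7.83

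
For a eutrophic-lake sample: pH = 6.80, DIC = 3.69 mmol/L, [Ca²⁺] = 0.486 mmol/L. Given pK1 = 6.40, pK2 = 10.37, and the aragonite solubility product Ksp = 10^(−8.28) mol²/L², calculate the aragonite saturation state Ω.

α₂ = 1 / (1 + [H⁺]/K2 + [H⁺]²/(K1K2)) = 1 / (1 + 10^+3.57 + 10^+3.17)
   = 1 / (1 + 3715.4 + 1479.1) = 1/5195.5 = 0.0001925
[CO3²⁻] = α₂ × DIC = 0.0001925 × 3.69 = 0.0007102 mmol/L = 0.7102 μmol/L
Ksp = 10^(−8.28) = 5.248×10^-9
Ω = [Ca²⁺][CO3²⁻]/Ksp = (0.486×10^-3)(7.102×10^-7) / 5.248×10^-9 = 0.0658

Ω = 0.0658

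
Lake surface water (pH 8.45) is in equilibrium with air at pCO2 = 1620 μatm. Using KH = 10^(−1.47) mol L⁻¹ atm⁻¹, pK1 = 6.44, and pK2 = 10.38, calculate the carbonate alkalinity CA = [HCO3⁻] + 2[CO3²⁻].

[CO2*] = KH · pCO2 = 10^(−1.47) × 1620×10^-6 = 5.489×10^-5 mol/L
α₀ = 1/(1 + K1/[H⁺] + K1K2/[H⁺]²) = 1/(1 + 10^+2.01 + 10^+0.08) = 0.009566
DIC = [CO2*]/α₀ = 5.489×10^-5 / 0.009566 = 5.738 mmol/L
CA = (α₁ + 2α₂)·DIC = (0.9789 + 2×0.01150) × 5.738 = 5.75 mmol/L

CA = 5.75 mmol/L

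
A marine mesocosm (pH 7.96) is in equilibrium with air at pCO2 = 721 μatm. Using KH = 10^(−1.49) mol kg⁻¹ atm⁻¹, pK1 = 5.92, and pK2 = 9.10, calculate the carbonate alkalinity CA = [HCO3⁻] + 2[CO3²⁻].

[CO2*] = KH · pCO2 = 10^(−1.49) × 721×10^-6 = 2.333×10^-5 mol/kg
α₀ = 1/(1 + K1/[H⁺] + K1K2/[H⁺]²) = 1/(1 + 10^+2.04 + 10^+0.90) = 0.008432
DIC = [CO2*]/α₀ = 2.333×10^-5 / 0.008432 = 2.767 mmol/kg
CA = (α₁ + 2α₂)·DIC = (0.9246 + 2×0.06698) × 2.767 = 2.93 mmol/kg

CA = 2.93 mmol/kg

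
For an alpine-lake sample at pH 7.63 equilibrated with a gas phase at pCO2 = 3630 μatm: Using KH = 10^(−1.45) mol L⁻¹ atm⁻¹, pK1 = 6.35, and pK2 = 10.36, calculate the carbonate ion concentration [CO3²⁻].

[CO3²⁻] = 4.57 μmol/L

[CO2*] = KH · pCO2 = 10^(−1.45) × 3630×10^-6 = 1.288×10^-4 mol/L
α₀ = 1/(1 + K1/[H⁺] + K1K2/[H⁺]²) = 1/(1 + 10^+1.28 + 10^-1.45) = 0.04978
DIC = [CO2*]/α₀ = 1.288×10^-4 / 0.04978 = 2.588 mmol/L
[CO3²⁻] = α₂·DIC; α₂ = 0.001766, so [CO3²⁻] = 0.001766 × 2.588 = 0.00457 mmol/L = 4.57 μmol/L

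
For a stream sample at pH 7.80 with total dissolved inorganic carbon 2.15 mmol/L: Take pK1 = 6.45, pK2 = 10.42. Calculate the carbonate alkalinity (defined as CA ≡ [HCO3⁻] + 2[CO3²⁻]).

CA = [HCO3⁻] + 2[CO3²⁻] = (α₁ + 2α₂)·DIC
At pH 7.80: [H⁺]/K1 = 10^-1.35 = 0.044668, K2/[H⁺] = 10^-2.62 = 0.0023988
α₁ = 1/(1 + 0.044668 + 0.0023988) = 1/1.0471 = 0.9550; α₂ = α₁·K2/[H⁺] = 0.002291
α₁ + 2α₂ = 0.9596
CA = 0.9596 × 2.15 = 2.06 mmol/L

CA = 2.06 mmol/L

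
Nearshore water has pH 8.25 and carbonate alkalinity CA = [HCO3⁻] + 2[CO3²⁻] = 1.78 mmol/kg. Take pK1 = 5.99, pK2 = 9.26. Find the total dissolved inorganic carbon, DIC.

DIC = 1.64 mmol/kg

CA = [HCO3⁻] + 2[CO3²⁻] = (α₁ + 2α₂)·DIC
At pH 8.25: [H⁺]/K1 = 10^-2.26 = 0.0054954, K2/[H⁺] = 10^-1.01 = 0.097724
α₁ = 1/(1 + 0.0054954 + 0.097724) = 1/1.1032 = 0.9064; α₂ = α₁·K2/[H⁺] = 0.08858
α₁ + 2α₂ = 1.0836
DIC = CA / (α₁ + 2α₂) = 1.78 / 1.0836 = 1.64 mmol/kg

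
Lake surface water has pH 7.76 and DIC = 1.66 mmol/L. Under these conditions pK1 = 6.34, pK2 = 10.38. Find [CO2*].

α₀ = 1 / (1 + K1/[H⁺] + K1K2/[H⁺]²) = 1 / (1 + 10^+1.42 + 10^-1.20)
   = 1 / (1 + 26.303 + 0.063096) = 1/27.366 = 0.03654
[CO2*] = α₀ × DIC = 0.03654 × 1.66 = 0.0607 mmol/L

[CO2*] = 0.0607 mmol/L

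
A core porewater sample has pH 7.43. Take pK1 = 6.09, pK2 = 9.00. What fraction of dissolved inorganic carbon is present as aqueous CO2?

α₀ = 0.0426

α₀ = 1 / (1 + K1/[H⁺] + K1K2/[H⁺]²) = 1 / (1 + 10^+1.34 + 10^-0.23)
   = 1 / (1 + 21.878 + 0.58884) = 1/23.466 = 0.04261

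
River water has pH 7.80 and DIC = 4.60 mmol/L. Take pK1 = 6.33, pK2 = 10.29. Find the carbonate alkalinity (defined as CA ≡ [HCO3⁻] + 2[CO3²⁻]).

CA = [HCO3⁻] + 2[CO3²⁻] = (α₁ + 2α₂)·DIC
At pH 7.80: [H⁺]/K1 = 10^-1.47 = 0.033884, K2/[H⁺] = 10^-2.49 = 0.0032359
α₁ = 1/(1 + 0.033884 + 0.0032359) = 1/1.0371 = 0.9642; α₂ = α₁·K2/[H⁺] = 0.003120
α₁ + 2α₂ = 0.9704
CA = 0.9704 × 4.60 = 4.46 mmol/L

CA = 4.46 mmol/L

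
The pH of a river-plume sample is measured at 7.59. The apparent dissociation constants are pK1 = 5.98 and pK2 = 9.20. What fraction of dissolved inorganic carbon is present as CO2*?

α₀ = 1 / (1 + K1/[H⁺] + K1K2/[H⁺]²) = 1 / (1 + 10^+1.61 + 10^+0.00)
   = 1 / (1 + 40.738 + 1.0000) = 1/42.738 = 0.02340

α₀ = 0.0234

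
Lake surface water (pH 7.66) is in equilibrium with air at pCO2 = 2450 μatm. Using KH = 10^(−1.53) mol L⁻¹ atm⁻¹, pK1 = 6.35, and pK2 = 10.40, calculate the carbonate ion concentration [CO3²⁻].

[CO2*] = KH · pCO2 = 10^(−1.53) × 2450×10^-6 = 7.230×10^-5 mol/L
α₀ = 1/(1 + K1/[H⁺] + K1K2/[H⁺]²) = 1/(1 + 10^+1.31 + 10^-1.43) = 0.04661
DIC = [CO2*]/α₀ = 7.230×10^-5 / 0.04661 = 1.551 mmol/L
[CO3²⁻] = α₂·DIC; α₂ = 0.001732, so [CO3²⁻] = 0.001732 × 1.551 = 0.00269 mmol/L = 2.69 μmol/L

[CO3²⁻] = 2.69 μmol/L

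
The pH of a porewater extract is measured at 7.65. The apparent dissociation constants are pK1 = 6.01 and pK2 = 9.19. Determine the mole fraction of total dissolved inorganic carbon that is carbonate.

α₂ = 0.0274

α₂ = 1 / (1 + [H⁺]/K2 + [H⁺]²/(K1K2)) = 1 / (1 + 10^+1.54 + 10^-0.10)
   = 1 / (1 + 34.674 + 0.79433) = 1/36.468 = 0.02742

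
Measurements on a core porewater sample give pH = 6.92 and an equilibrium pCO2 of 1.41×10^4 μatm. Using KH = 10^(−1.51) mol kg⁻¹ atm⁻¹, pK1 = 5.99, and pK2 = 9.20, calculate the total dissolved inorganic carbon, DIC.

DIC = 4.16 mmol/kg

[CO2*] = KH · pCO2 = 10^(−1.51) × 1.41×10^4×10^-6 = 4.357×10^-4 mol/kg
α₀ = 1/(1 + K1/[H⁺] + K1K2/[H⁺]²) = 1/(1 + 10^+0.93 + 10^-1.35) = 0.1046
DIC = [CO2*]/α₀ = 4.357×10^-4 / 0.1046 = 4.16 mmol/kg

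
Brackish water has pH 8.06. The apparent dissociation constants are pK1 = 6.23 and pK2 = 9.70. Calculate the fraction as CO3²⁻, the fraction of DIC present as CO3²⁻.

α₂ = 1 / (1 + [H⁺]/K2 + [H⁺]²/(K1K2)) = 1 / (1 + 10^+1.64 + 10^-0.19)
   = 1 / (1 + 43.652 + 0.64565) = 1/45.297 = 0.02208

α₂ = 0.0221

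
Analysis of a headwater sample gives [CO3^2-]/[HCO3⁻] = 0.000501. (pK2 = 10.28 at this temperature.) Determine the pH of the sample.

From K2 = [H⁺][CO3^2-]/[HCO3⁻]:  pH = pK2 + log₁₀([CO3^2-]/[HCO3⁻])
log₁₀(0.000501) = -3.300
pH = 10.28 + (-3.300) = 6.98

pH = 6.98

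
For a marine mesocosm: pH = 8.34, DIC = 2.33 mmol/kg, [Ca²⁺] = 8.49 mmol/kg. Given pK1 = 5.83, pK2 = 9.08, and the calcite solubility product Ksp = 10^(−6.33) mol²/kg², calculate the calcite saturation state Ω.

Ω = 6.49

α₂ = 1 / (1 + [H⁺]/K2 + [H⁺]²/(K1K2)) = 1 / (1 + 10^+0.74 + 10^-1.77)
   = 1 / (1 + 5.4954 + 0.016982) = 1/6.5124 = 0.1536
[CO3²⁻] = α₂ × DIC = 0.1536 × 2.33 = 0.3578 mmol/kg
Ksp = 10^(−6.33) = 4.677×10^-7
Ω = [Ca²⁺][CO3²⁻]/Ksp = (8.49×10^-3)(3.578×10^-4) / 4.677×10^-7 = 6.49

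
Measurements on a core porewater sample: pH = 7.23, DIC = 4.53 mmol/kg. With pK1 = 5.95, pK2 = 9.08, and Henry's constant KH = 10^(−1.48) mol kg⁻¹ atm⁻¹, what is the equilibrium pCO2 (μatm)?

pCO2 = 6730 μatm

α₀ = 1 / (1 + K1/[H⁺] + K1K2/[H⁺]²) = 1 / (1 + 10^+1.28 + 10^-0.57)
   = 1 / (1 + 19.055 + 0.26915) = 1/20.324 = 0.04920
[CO2*] = α₀ × DIC = 0.04920 × 4.53 = 0.2229 mmol/kg
pCO2 = [CO2*]/KH = 2.229×10^-4 / 3.311×10^-2 = 6730 μatm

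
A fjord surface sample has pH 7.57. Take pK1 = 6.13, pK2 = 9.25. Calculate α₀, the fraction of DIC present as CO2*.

α₀ = 0.0343

α₀ = 1 / (1 + K1/[H⁺] + K1K2/[H⁺]²) = 1 / (1 + 10^+1.44 + 10^-0.24)
   = 1 / (1 + 27.542 + 0.57544) = 1/29.118 = 0.03434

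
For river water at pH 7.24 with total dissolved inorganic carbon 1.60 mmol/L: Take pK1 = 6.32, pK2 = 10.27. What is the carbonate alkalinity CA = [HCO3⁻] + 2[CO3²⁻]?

CA = 1.43 mmol/L

CA = [HCO3⁻] + 2[CO3²⁻] = (α₁ + 2α₂)·DIC
At pH 7.24: [H⁺]/K1 = 10^-0.92 = 0.12023, K2/[H⁺] = 10^-3.03 = 0.00093325
α₁ = 1/(1 + 0.12023 + 0.00093325) = 1/1.1212 = 0.8919; α₂ = α₁·K2/[H⁺] = 0.0008324
α₁ + 2α₂ = 0.8936
CA = 0.8936 × 1.60 = 1.43 mmol/L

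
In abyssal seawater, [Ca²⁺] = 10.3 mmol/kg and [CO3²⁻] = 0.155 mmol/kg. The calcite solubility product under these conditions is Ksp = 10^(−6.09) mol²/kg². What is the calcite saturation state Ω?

Ksp = 10^(−6.09) = 8.128×10^-7
Ω = [Ca²⁺][CO3²⁻]/Ksp = (10.3×10^-3)(0.155×10^-3) / 8.128×10^-7 = 1.96

Ω = 1.96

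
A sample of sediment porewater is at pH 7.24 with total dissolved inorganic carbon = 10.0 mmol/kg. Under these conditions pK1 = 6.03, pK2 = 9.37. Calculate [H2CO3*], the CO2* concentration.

[CO2*] = 0.577 mmol/kg

α₀ = 1 / (1 + K1/[H⁺] + K1K2/[H⁺]²) = 1 / (1 + 10^+1.21 + 10^-0.92)
   = 1 / (1 + 16.218 + 0.12023) = 1/17.338 = 0.05768
[CO2*] = α₀ × DIC = 0.05768 × 10.0 = 0.577 mmol/kg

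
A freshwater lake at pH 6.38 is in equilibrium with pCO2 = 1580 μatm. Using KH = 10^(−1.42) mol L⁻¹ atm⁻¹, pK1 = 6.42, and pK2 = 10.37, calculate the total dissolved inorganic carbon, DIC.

[CO2*] = KH · pCO2 = 10^(−1.42) × 1580×10^-6 = 6.007×10^-5 mol/L
α₀ = 1/(1 + K1/[H⁺] + K1K2/[H⁺]²) = 1/(1 + 10^-0.04 + 10^-4.03) = 0.5230
DIC = [CO2*]/α₀ = 6.007×10^-5 / 0.5230 = 0.115 mmol/L

DIC = 0.115 mmol/L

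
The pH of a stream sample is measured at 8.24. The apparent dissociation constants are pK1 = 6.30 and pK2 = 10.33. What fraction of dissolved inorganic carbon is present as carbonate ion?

α₂ = 0.00797

α₂ = 1 / (1 + [H⁺]/K2 + [H⁺]²/(K1K2)) = 1 / (1 + 10^+2.09 + 10^+0.15)
   = 1 / (1 + 123.03 + 1.4125) = 1/125.44 = 0.007972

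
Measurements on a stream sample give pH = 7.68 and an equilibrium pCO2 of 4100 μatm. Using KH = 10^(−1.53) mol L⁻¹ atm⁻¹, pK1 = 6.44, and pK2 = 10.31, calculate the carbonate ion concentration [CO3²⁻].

[CO2*] = KH · pCO2 = 10^(−1.53) × 4100×10^-6 = 1.210×10^-4 mol/L
α₀ = 1/(1 + K1/[H⁺] + K1K2/[H⁺]²) = 1/(1 + 10^+1.24 + 10^-1.39) = 0.05429
DIC = [CO2*]/α₀ = 1.210×10^-4 / 0.05429 = 2.229 mmol/L
[CO3²⁻] = α₂·DIC; α₂ = 0.002212, so [CO3²⁻] = 0.002212 × 2.229 = 0.00493 mmol/L = 4.93 μmol/L

[CO3²⁻] = 4.93 μmol/L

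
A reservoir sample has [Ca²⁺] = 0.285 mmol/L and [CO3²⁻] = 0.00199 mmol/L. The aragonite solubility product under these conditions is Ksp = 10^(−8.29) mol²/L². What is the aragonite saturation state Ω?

Ω = 0.111

Ksp = 10^(−8.29) = 5.129×10^-9
Ω = [Ca²⁺][CO3²⁻]/Ksp = (0.285×10^-3)(0.00199×10^-3) / 5.129×10^-9 = 0.111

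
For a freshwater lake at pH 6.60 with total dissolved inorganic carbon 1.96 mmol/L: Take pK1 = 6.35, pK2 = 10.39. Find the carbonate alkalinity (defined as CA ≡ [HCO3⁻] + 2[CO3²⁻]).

CA = [HCO3⁻] + 2[CO3²⁻] = (α₁ + 2α₂)·DIC
At pH 6.60: [H⁺]/K1 = 10^-0.25 = 0.56234, K2/[H⁺] = 10^-3.79 = 0.00016218
α₁ = 1/(1 + 0.56234 + 0.00016218) = 1/1.5625 = 0.6400; α₂ = α₁·K2/[H⁺] = 0.0001038
α₁ + 2α₂ = 0.6402
CA = 0.6402 × 1.96 = 1.25 mmol/L

CA = 1.25 mmol/L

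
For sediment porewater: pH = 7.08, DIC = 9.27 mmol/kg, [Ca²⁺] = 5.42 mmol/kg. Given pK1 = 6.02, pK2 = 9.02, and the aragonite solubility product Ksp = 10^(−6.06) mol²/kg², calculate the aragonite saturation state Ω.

Ω = 0.603

α₂ = 1 / (1 + [H⁺]/K2 + [H⁺]²/(K1K2)) = 1 / (1 + 10^+1.94 + 10^+0.88)
   = 1 / (1 + 87.096 + 7.5858) = 1/95.682 = 0.01045
[CO3²⁻] = α₂ × DIC = 0.01045 × 9.27 = 0.09688 mmol/kg
Ksp = 10^(−6.06) = 8.710×10^-7
Ω = [Ca²⁺][CO3²⁻]/Ksp = (5.42×10^-3)(9.688×10^-5) / 8.710×10^-7 = 0.603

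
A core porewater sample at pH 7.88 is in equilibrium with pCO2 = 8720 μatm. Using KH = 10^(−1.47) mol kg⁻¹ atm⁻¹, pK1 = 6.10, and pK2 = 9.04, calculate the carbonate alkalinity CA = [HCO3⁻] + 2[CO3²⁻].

CA = 20.3 mmol/kg

[CO2*] = KH · pCO2 = 10^(−1.47) × 8720×10^-6 = 2.955×10^-4 mol/kg
α₀ = 1/(1 + K1/[H⁺] + K1K2/[H⁺]²) = 1/(1 + 10^+1.78 + 10^+0.62) = 0.01528
DIC = [CO2*]/α₀ = 2.955×10^-4 / 0.01528 = 19.33 mmol/kg
CA = (α₁ + 2α₂)·DIC = (0.9210 + 2×0.06372) × 19.33 = 20.3 mmol/kg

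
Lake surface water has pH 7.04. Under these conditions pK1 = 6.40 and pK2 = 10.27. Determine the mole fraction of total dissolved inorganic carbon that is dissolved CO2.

α₀ = 0.186

α₀ = 1 / (1 + K1/[H⁺] + K1K2/[H⁺]²) = 1 / (1 + 10^+0.64 + 10^-2.59)
   = 1 / (1 + 4.3652 + 0.0025704) = 1/5.3677 = 0.1863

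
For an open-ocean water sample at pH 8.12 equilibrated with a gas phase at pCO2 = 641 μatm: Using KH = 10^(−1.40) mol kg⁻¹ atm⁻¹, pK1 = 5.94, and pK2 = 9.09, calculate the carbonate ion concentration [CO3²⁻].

[CO3²⁻] = 0.414 mmol/kg

[CO2*] = KH · pCO2 = 10^(−1.40) × 641×10^-6 = 2.552×10^-5 mol/kg
α₀ = 1/(1 + K1/[H⁺] + K1K2/[H⁺]²) = 1/(1 + 10^+2.18 + 10^+1.21) = 0.005932
DIC = [CO2*]/α₀ = 2.552×10^-5 / 0.005932 = 4.302 mmol/kg
[CO3²⁻] = α₂·DIC; α₂ = 0.09621, so [CO3²⁻] = 0.09621 × 4.302 = 0.414 mmol/kg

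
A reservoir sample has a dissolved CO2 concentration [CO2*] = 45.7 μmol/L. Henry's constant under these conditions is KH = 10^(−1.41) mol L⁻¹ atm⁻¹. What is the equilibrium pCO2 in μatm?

KH = 10^(−1.41) = 3.890×10^-2 mol L⁻¹ atm⁻¹
pCO2 = [CO2*]/KH = 45.7×10^-6 / 3.890×10^-2 = 1.17×10^-3 atm = 1170 μatm

pCO2 = 1170 μatm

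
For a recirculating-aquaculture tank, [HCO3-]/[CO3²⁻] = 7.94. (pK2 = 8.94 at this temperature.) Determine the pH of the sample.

From K2 = [H⁺][CO3²⁻]/[HCO3-]:  pH = pK2 − log₁₀([HCO3-]/[CO3²⁻])
log₁₀(7.94) = +0.900
pH = 8.94 − (+0.900) = 8.04

pH = 8.04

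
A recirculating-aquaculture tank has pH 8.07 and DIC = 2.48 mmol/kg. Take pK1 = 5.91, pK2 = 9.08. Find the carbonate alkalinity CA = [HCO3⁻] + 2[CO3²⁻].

CA = [HCO3⁻] + 2[CO3²⁻] = (α₁ + 2α₂)·DIC
At pH 8.07: [H⁺]/K1 = 10^-2.16 = 0.0069183, K2/[H⁺] = 10^-1.01 = 0.097724
α₁ = 1/(1 + 0.0069183 + 0.097724) = 1/1.1046 = 0.9053; α₂ = α₁·K2/[H⁺] = 0.08847
α₁ + 2α₂ = 1.0822
CA = 1.0822 × 2.48 = 2.68 mmol/kg

CA = 2.68 mmol/kg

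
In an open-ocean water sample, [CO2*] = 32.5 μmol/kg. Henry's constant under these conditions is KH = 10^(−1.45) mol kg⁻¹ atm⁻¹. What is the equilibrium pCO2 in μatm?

pCO2 = 916 μatm

KH = 10^(−1.45) = 3.548×10^-2 mol kg⁻¹ atm⁻¹
pCO2 = [CO2*]/KH = 32.5×10^-6 / 3.548×10^-2 = 9.16×10^-4 atm = 916 μatm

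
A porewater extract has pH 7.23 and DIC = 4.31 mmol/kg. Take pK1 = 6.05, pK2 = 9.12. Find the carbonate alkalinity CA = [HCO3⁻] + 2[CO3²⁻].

CA = [HCO3⁻] + 2[CO3²⁻] = (α₁ + 2α₂)·DIC
At pH 7.23: [H⁺]/K1 = 10^-1.18 = 0.066069, K2/[H⁺] = 10^-1.89 = 0.012882
α₁ = 1/(1 + 0.066069 + 0.012882) = 1/1.0790 = 0.9268; α₂ = α₁·K2/[H⁺] = 0.01194
α₁ + 2α₂ = 0.9507
CA = 0.9507 × 4.31 = 4.10 mmol/kg

CA = 4.10 mmol/kg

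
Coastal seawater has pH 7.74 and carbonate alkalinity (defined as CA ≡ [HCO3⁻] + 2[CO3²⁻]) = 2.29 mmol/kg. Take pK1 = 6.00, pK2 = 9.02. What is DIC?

CA = [HCO3⁻] + 2[CO3²⁻] = (α₁ + 2α₂)·DIC
At pH 7.74: [H⁺]/K1 = 10^-1.74 = 0.018197, K2/[H⁺] = 10^-1.28 = 0.052481
α₁ = 1/(1 + 0.018197 + 0.052481) = 1/1.0707 = 0.9340; α₂ = α₁·K2/[H⁺] = 0.04902
α₁ + 2α₂ = 1.0320
DIC = CA / (α₁ + 2α₂) = 2.29 / 1.0320 = 2.22 mmol/kg

DIC = 2.22 mmol/kg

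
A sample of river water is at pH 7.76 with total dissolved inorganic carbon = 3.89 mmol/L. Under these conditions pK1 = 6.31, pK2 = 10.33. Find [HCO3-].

α₁ = 1 / (1 + [H⁺]/K1 + K2/[H⁺]) = 1 / (1 + 10^-1.45 + 10^-2.57)
   = 1 / (1 + 0.035481 + 0.0026915) = 1/1.0382 = 0.9632
[HCO3⁻] = α₁ × DIC = 0.9632 × 3.89 = 3.75 mmol/L

[HCO3⁻] = 3.75 mmol/L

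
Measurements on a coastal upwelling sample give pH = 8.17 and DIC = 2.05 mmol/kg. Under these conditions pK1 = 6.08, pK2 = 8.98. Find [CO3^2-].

α₂ = 1 / (1 + [H⁺]/K2 + [H⁺]²/(K1K2)) = 1 / (1 + 10^+0.81 + 10^-1.28)
   = 1 / (1 + 6.4565 + 0.052481) = 1/7.5090 = 0.1332
[CO3²⁻] = α₂ × DIC = 0.1332 × 2.05 = 0.273 mmol/kg

[CO3²⁻] = 0.273 mmol/kg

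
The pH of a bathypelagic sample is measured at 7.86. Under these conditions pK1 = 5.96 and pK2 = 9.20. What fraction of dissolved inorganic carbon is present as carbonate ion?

α₂ = 0.0432

α₂ = 1 / (1 + [H⁺]/K2 + [H⁺]²/(K1K2)) = 1 / (1 + 10^+1.34 + 10^-0.56)
   = 1 / (1 + 21.878 + 0.27542) = 1/23.153 = 0.04319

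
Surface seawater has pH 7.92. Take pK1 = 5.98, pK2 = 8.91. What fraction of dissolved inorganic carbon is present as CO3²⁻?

α₂ = 1 / (1 + [H⁺]/K2 + [H⁺]²/(K1K2)) = 1 / (1 + 10^+0.99 + 10^-0.95)
   = 1 / (1 + 9.7724 + 0.11220) = 1/10.885 = 0.09187

α₂ = 0.0919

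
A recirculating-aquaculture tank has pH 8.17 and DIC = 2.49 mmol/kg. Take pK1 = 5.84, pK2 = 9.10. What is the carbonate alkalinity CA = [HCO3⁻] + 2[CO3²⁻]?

CA = [HCO3⁻] + 2[CO3²⁻] = (α₁ + 2α₂)·DIC
At pH 8.17: [H⁺]/K1 = 10^-2.33 = 0.0046774, K2/[H⁺] = 10^-0.93 = 0.11749
α₁ = 1/(1 + 0.0046774 + 0.11749) = 1/1.1222 = 0.8911; α₂ = α₁·K2/[H⁺] = 0.1047
α₁ + 2α₂ = 1.1005
CA = 1.1005 × 2.49 = 2.74 mmol/kg

CA = 2.74 mmol/kg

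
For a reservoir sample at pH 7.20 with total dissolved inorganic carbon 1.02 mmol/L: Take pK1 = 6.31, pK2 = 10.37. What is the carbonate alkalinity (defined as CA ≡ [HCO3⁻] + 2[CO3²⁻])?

CA = 0.904 mmol/L

CA = [HCO3⁻] + 2[CO3²⁻] = (α₁ + 2α₂)·DIC
At pH 7.20: [H⁺]/K1 = 10^-0.89 = 0.12882, K2/[H⁺] = 10^-3.17 = 0.00067608
α₁ = 1/(1 + 0.12882 + 0.00067608) = 1/1.1295 = 0.8853; α₂ = α₁·K2/[H⁺] = 0.0005986
α₁ + 2α₂ = 0.8865
CA = 0.8865 × 1.02 = 0.904 mmol/L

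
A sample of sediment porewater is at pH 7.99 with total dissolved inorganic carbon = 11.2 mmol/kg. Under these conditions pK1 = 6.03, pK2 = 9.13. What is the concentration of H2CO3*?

α₀ = 1 / (1 + K1/[H⁺] + K1K2/[H⁺]²) = 1 / (1 + 10^+1.96 + 10^+0.82)
   = 1 / (1 + 91.201 + 6.6069) = 1/98.808 = 0.01012
[CO2*] = α₀ × DIC = 0.01012 × 11.2 = 0.113 mmol/kg

[CO2*] = 0.113 mmol/kg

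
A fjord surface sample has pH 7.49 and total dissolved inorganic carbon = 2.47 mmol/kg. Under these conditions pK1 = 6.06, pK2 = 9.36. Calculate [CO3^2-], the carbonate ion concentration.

[CO3²⁻] = 0.0317 mmol/kg

α₂ = 1 / (1 + [H⁺]/K2 + [H⁺]²/(K1K2)) = 1 / (1 + 10^+1.87 + 10^+0.44)
   = 1 / (1 + 74.131 + 2.7542) = 1/77.885 = 0.01284
[CO3²⁻] = α₂ × DIC = 0.01284 × 2.47 = 0.0317 mmol/kg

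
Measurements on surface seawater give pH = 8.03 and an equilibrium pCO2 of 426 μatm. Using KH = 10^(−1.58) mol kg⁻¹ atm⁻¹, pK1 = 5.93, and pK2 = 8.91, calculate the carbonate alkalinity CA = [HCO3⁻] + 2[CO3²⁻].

[CO2*] = KH · pCO2 = 10^(−1.58) × 426×10^-6 = 1.120×10^-5 mol/kg
α₀ = 1/(1 + K1/[H⁺] + K1K2/[H⁺]²) = 1/(1 + 10^+2.10 + 10^+1.22) = 0.006969
DIC = [CO2*]/α₀ = 1.120×10^-5 / 0.006969 = 1.608 mmol/kg
CA = (α₁ + 2α₂)·DIC = (0.8774 + 2×0.1157) × 1.608 = 1.78 mmol/kg

CA = 1.78 mmol/kg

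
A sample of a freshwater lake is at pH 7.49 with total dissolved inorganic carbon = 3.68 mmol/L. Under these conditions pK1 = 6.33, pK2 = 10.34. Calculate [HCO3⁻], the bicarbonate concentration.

[HCO3⁻] = 3.44 mmol/L

α₁ = 1 / (1 + [H⁺]/K1 + K2/[H⁺]) = 1 / (1 + 10^-1.16 + 10^-2.85)
   = 1 / (1 + 0.069183 + 0.0014125) = 1/1.0706 = 0.9341
[HCO3⁻] = α₁ × DIC = 0.9341 × 3.68 = 3.44 mmol/L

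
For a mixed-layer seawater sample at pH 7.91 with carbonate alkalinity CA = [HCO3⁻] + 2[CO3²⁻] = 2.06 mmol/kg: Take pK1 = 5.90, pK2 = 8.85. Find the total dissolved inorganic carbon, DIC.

DIC = 1.88 mmol/kg

CA = [HCO3⁻] + 2[CO3²⁻] = (α₁ + 2α₂)·DIC
At pH 7.91: [H⁺]/K1 = 10^-2.01 = 0.0097724, K2/[H⁺] = 10^-0.94 = 0.11482
α₁ = 1/(1 + 0.0097724 + 0.11482) = 1/1.1246 = 0.8892; α₂ = α₁·K2/[H⁺] = 0.1021
α₁ + 2α₂ = 1.0934
DIC = CA / (α₁ + 2α₂) = 2.06 / 1.0934 = 1.88 mmol/kg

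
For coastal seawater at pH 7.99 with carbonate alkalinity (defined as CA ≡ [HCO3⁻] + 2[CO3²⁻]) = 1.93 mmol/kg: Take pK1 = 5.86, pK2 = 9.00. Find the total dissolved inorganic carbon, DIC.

DIC = 1.78 mmol/kg

CA = [HCO3⁻] + 2[CO3²⁻] = (α₁ + 2α₂)·DIC
At pH 7.99: [H⁺]/K1 = 10^-2.13 = 0.0074131, K2/[H⁺] = 10^-1.01 = 0.097724
α₁ = 1/(1 + 0.0074131 + 0.097724) = 1/1.1051 = 0.9049; α₂ = α₁·K2/[H⁺] = 0.08843
α₁ + 2α₂ = 1.0817
DIC = CA / (α₁ + 2α₂) = 1.93 / 1.0817 = 1.78 mmol/kg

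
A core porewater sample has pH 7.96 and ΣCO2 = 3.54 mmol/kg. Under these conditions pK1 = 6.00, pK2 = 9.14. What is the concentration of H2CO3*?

[CO2*] = 0.0360 mmol/kg

α₀ = 1 / (1 + K1/[H⁺] + K1K2/[H⁺]²) = 1 / (1 + 10^+1.96 + 10^+0.78)
   = 1 / (1 + 91.201 + 6.0256) = 1/98.227 = 0.01018
[CO2*] = α₀ × DIC = 0.01018 × 3.54 = 0.0360 mmol/kg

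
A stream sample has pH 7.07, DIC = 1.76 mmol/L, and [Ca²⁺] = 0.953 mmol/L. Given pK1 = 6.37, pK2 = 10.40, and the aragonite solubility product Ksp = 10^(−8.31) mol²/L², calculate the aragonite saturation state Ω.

Ω = 0.133

α₂ = 1 / (1 + [H⁺]/K2 + [H⁺]²/(K1K2)) = 1 / (1 + 10^+3.33 + 10^+2.63)
   = 1 / (1 + 2138.0 + 426.58) = 1/2565.5 = 0.0003898
[CO3²⁻] = α₂ × DIC = 0.0003898 × 1.76 = 0.0006860 mmol/L = 0.6860 μmol/L
Ksp = 10^(−8.31) = 4.898×10^-9
Ω = [Ca²⁺][CO3²⁻]/Ksp = (0.953×10^-3)(6.860×10^-7) / 4.898×10^-9 = 0.133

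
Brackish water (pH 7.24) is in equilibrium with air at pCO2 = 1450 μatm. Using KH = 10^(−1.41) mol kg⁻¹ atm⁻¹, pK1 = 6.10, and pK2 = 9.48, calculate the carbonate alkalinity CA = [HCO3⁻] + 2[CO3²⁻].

CA = 0.788 mmol/kg

[CO2*] = KH · pCO2 = 10^(−1.41) × 1450×10^-6 = 5.641×10^-5 mol/kg
α₀ = 1/(1 + K1/[H⁺] + K1K2/[H⁺]²) = 1/(1 + 10^+1.14 + 10^-1.10) = 0.06719
DIC = [CO2*]/α₀ = 5.641×10^-5 / 0.06719 = 0.8396 mmol/kg
CA = (α₁ + 2α₂)·DIC = (0.9275 + 2×0.005337) × 0.8396 = 0.788 mmol/kg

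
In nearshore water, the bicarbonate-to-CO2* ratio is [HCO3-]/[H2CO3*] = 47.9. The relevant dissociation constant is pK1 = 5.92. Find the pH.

pH = 7.60

From K1 = [H⁺][HCO3-]/[H2CO3*]:  pH = pK1 + log₁₀([HCO3-]/[H2CO3*])
log₁₀(47.9) = +1.680
pH = 5.92 + (+1.680) = 7.60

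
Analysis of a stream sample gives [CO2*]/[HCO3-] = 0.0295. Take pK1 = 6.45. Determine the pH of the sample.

From K1 = [H⁺][HCO3-]/[CO2*]:  pH = pK1 − log₁₀([CO2*]/[HCO3-])
log₁₀(0.0295) = -1.530
pH = 6.45 − (-1.530) = 7.98

pH = 7.98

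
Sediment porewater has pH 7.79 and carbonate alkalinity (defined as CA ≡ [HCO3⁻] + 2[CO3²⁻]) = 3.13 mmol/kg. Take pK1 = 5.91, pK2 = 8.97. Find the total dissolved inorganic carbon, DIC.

CA = [HCO3⁻] + 2[CO3²⁻] = (α₁ + 2α₂)·DIC
At pH 7.79: [H⁺]/K1 = 10^-1.88 = 0.013183, K2/[H⁺] = 10^-1.18 = 0.066069
α₁ = 1/(1 + 0.013183 + 0.066069) = 1/1.0793 = 0.9266; α₂ = α₁·K2/[H⁺] = 0.06122
α₁ + 2α₂ = 1.0490
DIC = CA / (α₁ + 2α₂) = 3.13 / 1.0490 = 2.98 mmol/kg

DIC = 2.98 mmol/kg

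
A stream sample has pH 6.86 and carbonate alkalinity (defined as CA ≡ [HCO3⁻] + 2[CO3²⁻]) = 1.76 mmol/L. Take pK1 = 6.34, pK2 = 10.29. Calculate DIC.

DIC = 2.29 mmol/L

CA = [HCO3⁻] + 2[CO3²⁻] = (α₁ + 2α₂)·DIC
At pH 6.86: [H⁺]/K1 = 10^-0.52 = 0.30200, K2/[H⁺] = 10^-3.43 = 0.00037154
α₁ = 1/(1 + 0.30200 + 0.00037154) = 1/1.3024 = 0.7678; α₂ = α₁·K2/[H⁺] = 0.0002853
α₁ + 2α₂ = 0.7684
DIC = CA / (α₁ + 2α₂) = 1.76 / 0.7684 = 2.29 mmol/L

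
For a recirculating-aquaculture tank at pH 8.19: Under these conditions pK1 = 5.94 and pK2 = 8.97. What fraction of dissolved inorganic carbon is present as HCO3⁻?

α₁ = 0.854

α₁ = 1 / (1 + [H⁺]/K1 + K2/[H⁺]) = 1 / (1 + 10^-2.25 + 10^-0.78)
   = 1 / (1 + 0.0056234 + 0.16596) = 1/1.1716 = 0.8535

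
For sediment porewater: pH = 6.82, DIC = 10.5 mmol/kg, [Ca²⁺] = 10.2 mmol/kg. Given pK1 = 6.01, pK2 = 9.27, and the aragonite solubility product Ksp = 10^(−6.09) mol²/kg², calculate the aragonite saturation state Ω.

α₂ = 1 / (1 + [H⁺]/K2 + [H⁺]²/(K1K2)) = 1 / (1 + 10^+2.45 + 10^+1.64)
   = 1 / (1 + 281.84 + 43.652) = 1/326.49 = 0.003063
[CO3²⁻] = α₂ × DIC = 0.003063 × 10.5 = 0.03216 mmol/kg
Ksp = 10^(−6.09) = 8.128×10^-7
Ω = [Ca²⁺][CO3²⁻]/Ksp = (10.2×10^-3)(3.216×10^-5) / 8.128×10^-7 = 0.404

Ω = 0.404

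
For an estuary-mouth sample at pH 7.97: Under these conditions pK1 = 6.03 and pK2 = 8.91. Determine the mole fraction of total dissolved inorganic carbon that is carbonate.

α₂ = 0.102

α₂ = 1 / (1 + [H⁺]/K2 + [H⁺]²/(K1K2)) = 1 / (1 + 10^+0.94 + 10^-1.00)
   = 1 / (1 + 8.7096 + 0.10000) = 1/9.8096 = 0.1019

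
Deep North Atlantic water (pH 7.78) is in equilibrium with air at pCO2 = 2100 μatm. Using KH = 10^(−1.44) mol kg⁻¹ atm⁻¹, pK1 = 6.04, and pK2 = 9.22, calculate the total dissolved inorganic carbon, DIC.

[CO2*] = KH · pCO2 = 10^(−1.44) × 2100×10^-6 = 7.625×10^-5 mol/kg
α₀ = 1/(1 + K1/[H⁺] + K1K2/[H⁺]²) = 1/(1 + 10^+1.74 + 10^+0.30) = 0.01726
DIC = [CO2*]/α₀ = 7.625×10^-5 / 0.01726 = 4.42 mmol/kg

DIC = 4.42 mmol/kg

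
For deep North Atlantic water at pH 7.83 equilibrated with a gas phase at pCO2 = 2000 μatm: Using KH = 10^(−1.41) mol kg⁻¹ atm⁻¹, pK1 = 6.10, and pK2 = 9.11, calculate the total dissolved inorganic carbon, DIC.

[CO2*] = KH · pCO2 = 10^(−1.41) × 2000×10^-6 = 7.781×10^-5 mol/kg
α₀ = 1/(1 + K1/[H⁺] + K1K2/[H⁺]²) = 1/(1 + 10^+1.73 + 10^+0.45) = 0.01738
DIC = [CO2*]/α₀ = 7.781×10^-5 / 0.01738 = 4.48 mmol/kg

DIC = 4.48 mmol/kg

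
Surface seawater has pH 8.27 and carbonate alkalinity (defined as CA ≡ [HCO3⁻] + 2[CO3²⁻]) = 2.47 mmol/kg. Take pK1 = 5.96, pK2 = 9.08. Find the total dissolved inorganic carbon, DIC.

DIC = 2.19 mmol/kg

CA = [HCO3⁻] + 2[CO3²⁻] = (α₁ + 2α₂)·DIC
At pH 8.27: [H⁺]/K1 = 10^-2.31 = 0.0048978, K2/[H⁺] = 10^-0.81 = 0.15488
α₁ = 1/(1 + 0.0048978 + 0.15488) = 1/1.1598 = 0.8622; α₂ = α₁·K2/[H⁺] = 0.1335
α₁ + 2α₂ = 1.1293
DIC = CA / (α₁ + 2α₂) = 2.47 / 1.1293 = 2.19 mmol/kg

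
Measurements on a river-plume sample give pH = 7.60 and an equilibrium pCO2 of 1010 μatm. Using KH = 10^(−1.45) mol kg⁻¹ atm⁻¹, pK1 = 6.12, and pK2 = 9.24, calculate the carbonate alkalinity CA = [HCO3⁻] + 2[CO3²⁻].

[CO2*] = KH · pCO2 = 10^(−1.45) × 1010×10^-6 = 3.584×10^-5 mol/kg
α₀ = 1/(1 + K1/[H⁺] + K1K2/[H⁺]²) = 1/(1 + 10^+1.48 + 10^-0.16) = 0.03136
DIC = [CO2*]/α₀ = 3.584×10^-5 / 0.03136 = 1.143 mmol/kg
CA = (α₁ + 2α₂)·DIC = (0.9470 + 2×0.02169) × 1.143 = 1.13 mmol/kg

CA = 1.13 mmol/kg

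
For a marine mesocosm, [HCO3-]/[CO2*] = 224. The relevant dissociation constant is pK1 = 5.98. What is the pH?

From K1 = [H⁺][HCO3-]/[CO2*]:  pH = pK1 + log₁₀([HCO3-]/[CO2*])
log₁₀(224) = +2.350
pH = 5.98 + (+2.350) = 8.33

pH = 8.33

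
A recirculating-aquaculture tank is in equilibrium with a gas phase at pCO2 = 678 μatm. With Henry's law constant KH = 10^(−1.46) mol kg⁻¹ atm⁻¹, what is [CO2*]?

KH = 10^(−1.46) = 3.467×10^-2 mol kg⁻¹ atm⁻¹
[CO2*] = KH · pCO2 = 3.467×10^-2 × 678×10^-6 atm = 2.35×10^-5 mol/kg

[CO2*] = 23.5 μmol/kg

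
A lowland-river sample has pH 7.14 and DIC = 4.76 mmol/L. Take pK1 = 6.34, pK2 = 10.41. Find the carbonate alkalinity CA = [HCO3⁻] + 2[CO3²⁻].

CA = 4.11 mmol/L

CA = [HCO3⁻] + 2[CO3²⁻] = (α₁ + 2α₂)·DIC
At pH 7.14: [H⁺]/K1 = 10^-0.80 = 0.15849, K2/[H⁺] = 10^-3.27 = 0.00053703
α₁ = 1/(1 + 0.15849 + 0.00053703) = 1/1.1590 = 0.8628; α₂ = α₁·K2/[H⁺] = 0.0004633
α₁ + 2α₂ = 0.8637
CA = 0.8637 × 4.76 = 4.11 mmol/L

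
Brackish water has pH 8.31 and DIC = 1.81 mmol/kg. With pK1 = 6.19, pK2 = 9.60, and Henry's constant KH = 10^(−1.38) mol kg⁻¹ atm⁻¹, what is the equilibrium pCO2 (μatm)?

α₀ = 1 / (1 + K1/[H⁺] + K1K2/[H⁺]²) = 1 / (1 + 10^+2.12 + 10^+0.83)
   = 1 / (1 + 131.83 + 6.7608) = 1/139.59 = 0.007164
[CO2*] = α₀ × DIC = 0.007164 × 1.81 = 0.01297 mmol/kg = 12.97 μmol/kg
pCO2 = [CO2*]/KH = 1.297×10^-5 / 4.169×10^-2 = 311 μatm

pCO2 = 311 μatm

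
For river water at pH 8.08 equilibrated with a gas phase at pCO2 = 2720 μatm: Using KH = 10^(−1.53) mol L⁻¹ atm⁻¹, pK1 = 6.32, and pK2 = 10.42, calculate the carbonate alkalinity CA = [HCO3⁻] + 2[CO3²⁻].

CA = 4.66 mmol/L

[CO2*] = KH · pCO2 = 10^(−1.53) × 2720×10^-6 = 8.027×10^-5 mol/L
α₀ = 1/(1 + K1/[H⁺] + K1K2/[H⁺]²) = 1/(1 + 10^+1.76 + 10^-0.58) = 0.01700
DIC = [CO2*]/α₀ = 8.027×10^-5 / 0.01700 = 4.721 mmol/L
CA = (α₁ + 2α₂)·DIC = (0.9785 + 2×0.004473) × 4.721 = 4.66 mmol/L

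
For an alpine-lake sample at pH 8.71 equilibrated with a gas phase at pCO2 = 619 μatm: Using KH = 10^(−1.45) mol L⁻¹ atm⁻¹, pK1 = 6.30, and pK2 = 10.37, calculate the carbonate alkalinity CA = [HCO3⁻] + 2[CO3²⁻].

[CO2*] = KH · pCO2 = 10^(−1.45) × 619×10^-6 = 2.196×10^-5 mol/L
α₀ = 1/(1 + K1/[H⁺] + K1K2/[H⁺]²) = 1/(1 + 10^+2.41 + 10^+0.75) = 0.003793
DIC = [CO2*]/α₀ = 2.196×10^-5 / 0.003793 = 5.791 mmol/L
CA = (α₁ + 2α₂)·DIC = (0.9749 + 2×0.02133) × 5.791 = 5.89 mmol/L

CA = 5.89 mmol/L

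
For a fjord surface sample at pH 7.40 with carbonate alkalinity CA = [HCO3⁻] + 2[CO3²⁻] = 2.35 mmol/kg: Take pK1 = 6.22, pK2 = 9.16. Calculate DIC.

DIC = 2.46 mmol/kg

CA = [HCO3⁻] + 2[CO3²⁻] = (α₁ + 2α₂)·DIC
At pH 7.40: [H⁺]/K1 = 10^-1.18 = 0.066069, K2/[H⁺] = 10^-1.76 = 0.017378
α₁ = 1/(1 + 0.066069 + 0.017378) = 1/1.0834 = 0.9230; α₂ = α₁·K2/[H⁺] = 0.01604
α₁ + 2α₂ = 0.9551
DIC = CA / (α₁ + 2α₂) = 2.35 / 0.9551 = 2.46 mmol/kg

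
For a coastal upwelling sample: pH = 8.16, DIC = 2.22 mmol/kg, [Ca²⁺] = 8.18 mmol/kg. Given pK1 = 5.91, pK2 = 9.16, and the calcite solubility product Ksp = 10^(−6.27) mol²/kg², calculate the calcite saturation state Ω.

Ω = 3.06

α₂ = 1 / (1 + [H⁺]/K2 + [H⁺]²/(K1K2)) = 1 / (1 + 10^+1.00 + 10^-1.25)
   = 1 / (1 + 10.000 + 0.056234) = 1/11.056 = 0.09045
[CO3²⁻] = α₂ × DIC = 0.09045 × 2.22 = 0.2008 mmol/kg
Ksp = 10^(−6.27) = 5.370×10^-7
Ω = [Ca²⁺][CO3²⁻]/Ksp = (8.18×10^-3)(2.008×10^-4) / 5.370×10^-7 = 3.06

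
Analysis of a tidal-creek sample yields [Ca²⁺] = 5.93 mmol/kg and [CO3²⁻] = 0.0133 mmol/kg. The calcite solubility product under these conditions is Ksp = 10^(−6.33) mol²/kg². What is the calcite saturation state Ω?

Ksp = 10^(−6.33) = 4.677×10^-7
Ω = [Ca²⁺][CO3²⁻]/Ksp = (5.93×10^-3)(0.0133×10^-3) / 4.677×10^-7 = 0.169

Ω = 0.169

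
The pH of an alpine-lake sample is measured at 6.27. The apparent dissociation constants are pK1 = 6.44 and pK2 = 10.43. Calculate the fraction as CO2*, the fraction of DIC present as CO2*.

α₀ = 1 / (1 + K1/[H⁺] + K1K2/[H⁺]²) = 1 / (1 + 10^-0.17 + 10^-4.33)
   = 1 / (1 + 0.67608 + 4.6774×10^-5) = 1/1.6761 = 0.5966

α₀ = 0.597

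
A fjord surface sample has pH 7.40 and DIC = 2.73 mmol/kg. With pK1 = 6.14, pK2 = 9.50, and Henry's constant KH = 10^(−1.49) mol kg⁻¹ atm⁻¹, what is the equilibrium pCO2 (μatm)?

pCO2 = 4360 μatm

α₀ = 1 / (1 + K1/[H⁺] + K1K2/[H⁺]²) = 1 / (1 + 10^+1.26 + 10^-0.84)
   = 1 / (1 + 18.197 + 0.14454) = 1/19.342 = 0.05170
[CO2*] = α₀ × DIC = 0.05170 × 2.73 = 0.1411 mmol/kg
pCO2 = [CO2*]/KH = 1.411×10^-4 / 3.236×10^-2 = 4360 μatm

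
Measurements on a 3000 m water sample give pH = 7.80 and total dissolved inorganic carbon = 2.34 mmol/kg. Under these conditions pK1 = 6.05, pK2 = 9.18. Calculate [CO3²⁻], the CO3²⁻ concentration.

[CO3²⁻] = 0.0921 mmol/kg

α₂ = 1 / (1 + [H⁺]/K2 + [H⁺]²/(K1K2)) = 1 / (1 + 10^+1.38 + 10^-0.37)
   = 1 / (1 + 23.988 + 0.42658) = 1/25.415 = 0.03935
[CO3²⁻] = α₂ × DIC = 0.03935 × 2.34 = 0.0921 mmol/kg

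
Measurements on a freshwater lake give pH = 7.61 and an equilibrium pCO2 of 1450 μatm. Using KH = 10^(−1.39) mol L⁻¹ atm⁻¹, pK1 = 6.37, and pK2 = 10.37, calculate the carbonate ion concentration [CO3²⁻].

[CO3²⁻] = 1.78 μmol/L

[CO2*] = KH · pCO2 = 10^(−1.39) × 1450×10^-6 = 5.907×10^-5 mol/L
α₀ = 1/(1 + K1/[H⁺] + K1K2/[H⁺]²) = 1/(1 + 10^+1.24 + 10^-1.52) = 0.05432
DIC = [CO2*]/α₀ = 5.907×10^-5 / 0.05432 = 1.087 mmol/L
[CO3²⁻] = α₂·DIC; α₂ = 0.001641, so [CO3²⁻] = 0.001641 × 1.087 = 0.00178 mmol/L = 1.78 μmol/L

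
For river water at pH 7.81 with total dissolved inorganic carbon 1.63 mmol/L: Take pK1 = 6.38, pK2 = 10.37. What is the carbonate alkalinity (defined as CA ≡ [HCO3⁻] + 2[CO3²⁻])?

CA = 1.58 mmol/L

CA = [HCO3⁻] + 2[CO3²⁻] = (α₁ + 2α₂)·DIC
At pH 7.81: [H⁺]/K1 = 10^-1.43 = 0.037154, K2/[H⁺] = 10^-2.56 = 0.0027542
α₁ = 1/(1 + 0.037154 + 0.0027542) = 1/1.0399 = 0.9616; α₂ = α₁·K2/[H⁺] = 0.002649
α₁ + 2α₂ = 0.9669
CA = 0.9669 × 1.63 = 1.58 mmol/L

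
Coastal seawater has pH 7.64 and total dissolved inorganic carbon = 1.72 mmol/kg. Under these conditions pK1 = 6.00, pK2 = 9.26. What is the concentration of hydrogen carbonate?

α₁ = 1 / (1 + [H⁺]/K1 + K2/[H⁺]) = 1 / (1 + 10^-1.64 + 10^-1.62)
   = 1 / (1 + 0.022909 + 0.023988) = 1/1.0469 = 0.9552
[HCO3⁻] = α₁ × DIC = 0.9552 × 1.72 = 1.64 mmol/kg

[HCO3⁻] = 1.64 mmol/kg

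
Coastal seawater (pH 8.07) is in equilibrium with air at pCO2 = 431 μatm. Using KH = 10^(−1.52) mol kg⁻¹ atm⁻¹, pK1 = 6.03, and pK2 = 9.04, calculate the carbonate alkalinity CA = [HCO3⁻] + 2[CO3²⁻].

[CO2*] = KH · pCO2 = 10^(−1.52) × 431×10^-6 = 1.302×10^-5 mol/kg
α₀ = 1/(1 + K1/[H⁺] + K1K2/[H⁺]²) = 1/(1 + 10^+2.04 + 10^+1.07) = 0.008170
DIC = [CO2*]/α₀ = 1.302×10^-5 / 0.008170 = 1.593 mmol/kg
CA = (α₁ + 2α₂)·DIC = (0.8958 + 2×0.09599) × 1.593 = 1.73 mmol/kg

CA = 1.73 mmol/kg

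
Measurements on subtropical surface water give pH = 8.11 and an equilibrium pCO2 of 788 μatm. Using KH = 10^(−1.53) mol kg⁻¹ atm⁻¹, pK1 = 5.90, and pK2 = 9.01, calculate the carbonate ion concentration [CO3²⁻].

[CO3²⁻] = 0.475 mmol/kg

[CO2*] = KH · pCO2 = 10^(−1.53) × 788×10^-6 = 2.326×10^-5 mol/kg
α₀ = 1/(1 + K1/[H⁺] + K1K2/[H⁺]²) = 1/(1 + 10^+2.21 + 10^+1.31) = 0.005447
DIC = [CO2*]/α₀ = 2.326×10^-5 / 0.005447 = 4.270 mmol/kg
[CO3²⁻] = α₂·DIC; α₂ = 0.1112, so [CO3²⁻] = 0.1112 × 4.270 = 0.475 mmol/kg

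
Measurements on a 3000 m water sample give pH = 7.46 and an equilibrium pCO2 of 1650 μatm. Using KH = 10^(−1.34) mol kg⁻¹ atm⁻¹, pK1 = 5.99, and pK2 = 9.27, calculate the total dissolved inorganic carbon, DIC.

DIC = 2.34 mmol/kg

[CO2*] = KH · pCO2 = 10^(−1.34) × 1650×10^-6 = 7.542×10^-5 mol/kg
α₀ = 1/(1 + K1/[H⁺] + K1K2/[H⁺]²) = 1/(1 + 10^+1.47 + 10^-0.34) = 0.03229
DIC = [CO2*]/α₀ = 7.542×10^-5 / 0.03229 = 2.34 mmol/kg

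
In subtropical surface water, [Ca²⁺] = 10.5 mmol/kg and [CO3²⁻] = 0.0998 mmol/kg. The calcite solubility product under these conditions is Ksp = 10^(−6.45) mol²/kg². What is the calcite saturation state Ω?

Ω = 2.95

Ksp = 10^(−6.45) = 3.548×10^-7
Ω = [Ca²⁺][CO3²⁻]/Ksp = (10.5×10^-3)(0.0998×10^-3) / 3.548×10^-7 = 2.95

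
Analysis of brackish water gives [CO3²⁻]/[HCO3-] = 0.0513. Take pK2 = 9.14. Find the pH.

From K2 = [H⁺][CO3²⁻]/[HCO3-]:  pH = pK2 + log₁₀([CO3²⁻]/[HCO3-])
log₁₀(0.0513) = -1.290
pH = 9.14 + (-1.290) = 7.85

pH = 7.85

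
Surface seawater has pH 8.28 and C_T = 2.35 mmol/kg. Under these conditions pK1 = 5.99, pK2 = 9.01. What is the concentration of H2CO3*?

α₀ = 1 / (1 + K1/[H⁺] + K1K2/[H⁺]²) = 1 / (1 + 10^+2.29 + 10^+1.56)
   = 1 / (1 + 194.98 + 36.308) = 1/232.29 = 0.004305
[CO2*] = α₀ × DIC = 0.004305 × 2.35 = 0.0101 mmol/kg = 10.1 μmol/kg

[CO2*] = 10.1 μmol/kg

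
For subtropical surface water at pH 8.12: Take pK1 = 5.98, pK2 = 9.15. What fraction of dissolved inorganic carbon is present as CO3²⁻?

α₂ = 1 / (1 + [H⁺]/K2 + [H⁺]²/(K1K2)) = 1 / (1 + 10^+1.03 + 10^-1.11)
   = 1 / (1 + 10.715 + 0.077625) = 1/11.793 = 0.08480

α₂ = 0.0848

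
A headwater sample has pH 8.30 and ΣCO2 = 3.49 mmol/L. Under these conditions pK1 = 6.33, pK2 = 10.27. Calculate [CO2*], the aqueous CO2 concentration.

[CO2*] = 0.0366 mmol/L

α₀ = 1 / (1 + K1/[H⁺] + K1K2/[H⁺]²) = 1 / (1 + 10^+1.97 + 10^+0.00)
   = 1 / (1 + 93.325 + 1.0000) = 1/95.325 = 0.01049
[CO2*] = α₀ × DIC = 0.01049 × 3.49 = 0.0366 mmol/L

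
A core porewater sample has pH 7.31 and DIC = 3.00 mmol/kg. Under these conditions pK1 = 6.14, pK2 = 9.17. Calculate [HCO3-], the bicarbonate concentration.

[HCO3⁻] = 2.77 mmol/kg

α₁ = 1 / (1 + [H⁺]/K1 + K2/[H⁺]) = 1 / (1 + 10^-1.17 + 10^-1.86)
   = 1 / (1 + 0.067608 + 0.013804) = 1/1.0814 = 0.9247
[HCO3⁻] = α₁ × DIC = 0.9247 × 3.00 = 2.77 mmol/kg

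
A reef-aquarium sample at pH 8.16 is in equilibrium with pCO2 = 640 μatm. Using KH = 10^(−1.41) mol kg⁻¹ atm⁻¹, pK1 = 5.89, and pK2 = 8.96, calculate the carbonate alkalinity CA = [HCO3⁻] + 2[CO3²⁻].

CA = 6.11 mmol/kg

[CO2*] = KH · pCO2 = 10^(−1.41) × 640×10^-6 = 2.490×10^-5 mol/kg
α₀ = 1/(1 + K1/[H⁺] + K1K2/[H⁺]²) = 1/(1 + 10^+2.27 + 10^+1.47) = 0.004614
DIC = [CO2*]/α₀ = 2.490×10^-5 / 0.004614 = 5.396 mmol/kg
CA = (α₁ + 2α₂)·DIC = (0.8592 + 2×0.1362) × 5.396 = 6.11 mmol/kg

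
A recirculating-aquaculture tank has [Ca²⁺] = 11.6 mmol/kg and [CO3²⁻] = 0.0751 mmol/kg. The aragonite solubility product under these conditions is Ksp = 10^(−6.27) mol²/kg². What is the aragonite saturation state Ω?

Ksp = 10^(−6.27) = 5.370×10^-7
Ω = [Ca²⁺][CO3²⁻]/Ksp = (11.6×10^-3)(0.0751×10^-3) / 5.370×10^-7 = 1.62

Ω = 1.62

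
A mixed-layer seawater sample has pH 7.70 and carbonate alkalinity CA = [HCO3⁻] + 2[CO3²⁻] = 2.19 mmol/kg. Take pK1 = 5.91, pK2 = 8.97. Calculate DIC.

CA = [HCO3⁻] + 2[CO3²⁻] = (α₁ + 2α₂)·DIC
At pH 7.70: [H⁺]/K1 = 10^-1.79 = 0.016218, K2/[H⁺] = 10^-1.27 = 0.053703
α₁ = 1/(1 + 0.016218 + 0.053703) = 1/1.0699 = 0.9346; α₂ = α₁·K2/[H⁺] = 0.05019
α₁ + 2α₂ = 1.0350
DIC = CA / (α₁ + 2α₂) = 2.19 / 1.0350 = 2.12 mmol/kg

DIC = 2.12 mmol/kg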